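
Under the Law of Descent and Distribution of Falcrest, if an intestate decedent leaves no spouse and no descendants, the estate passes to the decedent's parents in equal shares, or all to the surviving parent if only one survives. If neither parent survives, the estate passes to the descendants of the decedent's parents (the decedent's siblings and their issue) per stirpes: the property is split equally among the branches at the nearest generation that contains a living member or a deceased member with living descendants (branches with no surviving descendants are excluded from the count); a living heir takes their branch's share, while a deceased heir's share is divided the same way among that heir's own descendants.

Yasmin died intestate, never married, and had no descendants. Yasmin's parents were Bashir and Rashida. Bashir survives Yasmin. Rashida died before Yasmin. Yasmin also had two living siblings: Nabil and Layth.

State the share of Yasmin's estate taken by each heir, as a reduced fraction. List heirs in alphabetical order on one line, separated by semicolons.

Bashir 1

Only one parent, Bashir, survives, so Bashir takes the entire estate. The siblings take nothing because a surviving parent has priority.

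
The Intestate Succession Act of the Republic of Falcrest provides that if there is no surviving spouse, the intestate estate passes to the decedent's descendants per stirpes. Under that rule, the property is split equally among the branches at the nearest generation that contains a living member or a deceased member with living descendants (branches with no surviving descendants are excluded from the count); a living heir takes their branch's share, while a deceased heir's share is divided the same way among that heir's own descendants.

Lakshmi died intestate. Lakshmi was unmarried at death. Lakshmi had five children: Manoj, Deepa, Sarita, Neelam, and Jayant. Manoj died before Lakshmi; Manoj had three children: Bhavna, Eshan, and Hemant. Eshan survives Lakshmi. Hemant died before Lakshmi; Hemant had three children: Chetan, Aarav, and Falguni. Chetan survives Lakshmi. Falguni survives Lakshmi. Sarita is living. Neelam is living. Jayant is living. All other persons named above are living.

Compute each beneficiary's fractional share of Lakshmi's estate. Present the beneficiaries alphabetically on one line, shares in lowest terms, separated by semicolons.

There is no surviving spouse, so the entire estate passes to Lakshmi's descendants per stirpes.
The estate is divided into 5 equal shares of 1/5 among Manoj, Deepa, Sarita, Neelam, Jayant.
Manoj predeceased; the 1/5 allotted to Manoj's branch passes to Manoj's issue by representation.
The 1/5 is divided into 3 equal shares of 1/15 among Bhavna, Eshan, Hemant.
Bhavna is living and takes 1/15.
Eshan is living and takes 1/15.
Hemant predeceased; the 1/15 allotted to Hemant's branch passes to Hemant's issue by representation.
The 1/15 is divided into 3 equal shares of 1/45 among Chetan, Aarav, Falguni.
Chetan is living and takes 1/45.
Aarav is living and takes 1/45.
Falguni is living and takes 1/45.
Deepa is living and takes 1/5.
Sarita is living and takes 1/5.
Neelam is living and takes 1/5.
Jayant is living and takes 1/5.

Aarav 1/45; Bhavna 1/15; Chetan 1/45; Deepa 1/5; Eshan 1/15; Falguni 1/45; Jayant 1/5; Neelam 1/5; Sarita 1/5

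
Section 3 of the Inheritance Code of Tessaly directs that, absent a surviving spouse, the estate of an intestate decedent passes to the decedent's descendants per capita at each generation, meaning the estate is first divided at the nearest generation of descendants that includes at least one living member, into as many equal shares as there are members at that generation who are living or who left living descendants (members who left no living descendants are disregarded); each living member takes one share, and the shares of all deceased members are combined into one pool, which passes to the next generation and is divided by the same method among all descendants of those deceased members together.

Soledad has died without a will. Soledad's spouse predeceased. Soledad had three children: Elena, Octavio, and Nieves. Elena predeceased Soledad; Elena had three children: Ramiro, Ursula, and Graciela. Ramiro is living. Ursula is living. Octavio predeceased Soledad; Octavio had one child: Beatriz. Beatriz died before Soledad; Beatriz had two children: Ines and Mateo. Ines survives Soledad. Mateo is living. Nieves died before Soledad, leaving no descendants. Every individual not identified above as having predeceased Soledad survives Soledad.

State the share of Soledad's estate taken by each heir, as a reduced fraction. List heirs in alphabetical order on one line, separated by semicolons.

Graciela 1/4; Ines 1/8; Mateo 1/8; Ramiro 1/4; Ursula 1/4

There is no surviving spouse, so the entire estate passes to Soledad's descendants per capita at each generation.
No one at generation 1 (Elena, Octavio) is living; moving to the next generation.
At generation 2 (Ramiro, Ursula, Graciela, Beatriz) there are 4 shares of (1)/4 = 1/4 each.
Living: Ramiro, Ursula, and Graciela — each takes 1/4.
Deceased: Beatriz. That 1/4 share is carried to generation 3.
At generation 3 (Ines, Mateo) there are 2 shares of (1/4)/2 = 1/8 each.
Living: Ines and Mateo — each takes 1/8.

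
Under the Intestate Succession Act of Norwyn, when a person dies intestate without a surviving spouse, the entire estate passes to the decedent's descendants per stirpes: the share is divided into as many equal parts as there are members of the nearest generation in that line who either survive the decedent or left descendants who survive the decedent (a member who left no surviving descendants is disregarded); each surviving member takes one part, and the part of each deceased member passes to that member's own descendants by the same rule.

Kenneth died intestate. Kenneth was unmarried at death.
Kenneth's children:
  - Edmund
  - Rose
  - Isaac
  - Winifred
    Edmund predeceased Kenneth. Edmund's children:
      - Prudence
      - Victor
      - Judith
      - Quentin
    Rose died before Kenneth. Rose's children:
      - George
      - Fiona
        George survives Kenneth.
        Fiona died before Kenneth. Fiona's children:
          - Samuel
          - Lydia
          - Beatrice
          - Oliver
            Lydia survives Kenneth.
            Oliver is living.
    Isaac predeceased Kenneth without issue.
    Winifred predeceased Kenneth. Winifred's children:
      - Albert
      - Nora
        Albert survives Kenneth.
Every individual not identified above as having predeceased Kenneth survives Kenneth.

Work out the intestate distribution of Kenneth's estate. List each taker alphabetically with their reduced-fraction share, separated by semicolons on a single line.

Albert 1/6; Beatrice 1/24; George 1/6; Judith 1/12; Lydia 1/24; Nora 1/6; Oliver 1/24; Prudence 1/12; Quentin 1/12; Samuel 1/24; Victor 1/12

There is no surviving spouse, so the entire estate passes to Kenneth's descendants per stirpes.
Isaac left no surviving issue, so that branch lapses and is disregarded.
The estate is divided into 3 equal shares of 1/3 among Edmund, Rose, Winifred.
Edmund predeceased; the 1/3 allotted to Edmund's branch passes to Edmund's issue by representation.
The 1/3 is divided into 4 equal shares of 1/12 among Prudence, Victor, Judith, Quentin.
Prudence is living and takes 1/12.
Victor is living and takes 1/12.
Judith is living and takes 1/12.
Quentin is living and takes 1/12.
Rose predeceased; the 1/3 allotted to Rose's branch passes to Rose's issue by representation.
The 1/3 is divided into 2 equal shares of 1/6 among George, Fiona.
George is living and takes 1/6.
Fiona predeceased; the 1/6 allotted to Fiona's branch passes to Fiona's issue by representation.
The 1/6 is divided into 4 equal shares of 1/24 among Samuel, Lydia, Beatrice, Oliver.
Samuel is living and takes 1/24.
Lydia is living and takes 1/24.
Beatrice is living and takes 1/24.
Oliver is living and takes 1/24.
Winifred predeceased; the 1/3 allotted to Winifred's branch passes to Winifred's issue by representation.
The 1/3 is divided into 2 equal shares of 1/6 among Albert, Nora.
Albert is living and takes 1/6.
Nora is living and takes 1/6.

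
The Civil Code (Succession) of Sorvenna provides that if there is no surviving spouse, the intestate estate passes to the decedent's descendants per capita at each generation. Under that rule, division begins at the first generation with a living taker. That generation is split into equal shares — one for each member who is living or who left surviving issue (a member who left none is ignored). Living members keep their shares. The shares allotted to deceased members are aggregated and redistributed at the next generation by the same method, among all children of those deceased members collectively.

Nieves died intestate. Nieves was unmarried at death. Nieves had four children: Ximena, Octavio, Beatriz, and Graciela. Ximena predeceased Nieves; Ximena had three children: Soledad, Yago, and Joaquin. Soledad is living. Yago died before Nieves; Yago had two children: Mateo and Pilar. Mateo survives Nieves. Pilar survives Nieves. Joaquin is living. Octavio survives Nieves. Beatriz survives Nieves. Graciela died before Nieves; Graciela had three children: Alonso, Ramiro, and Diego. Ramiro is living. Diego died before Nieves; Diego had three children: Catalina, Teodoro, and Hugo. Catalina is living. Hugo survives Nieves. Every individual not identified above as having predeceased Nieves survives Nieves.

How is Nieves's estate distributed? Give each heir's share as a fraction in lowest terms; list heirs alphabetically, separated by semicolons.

There is no surviving spouse, so the entire estate passes to Nieves's descendants per capita at each generation.
At generation 1 (Ximena, Octavio, Beatriz, Graciela) there are 4 shares of (1)/4 = 1/4 each.
Living: Octavio and Beatriz — each takes 1/4.
Deceased: Ximena and Graciela. Their combined 1/2 is pooled and carried to generation 2.
At generation 2 (Soledad, Yago, Joaquin, Alonso, Ramiro, Diego) there are 6 shares of (1/2)/6 = 1/12 each.
Living: Soledad, Joaquin, Alonso, and Ramiro — each takes 1/12.
Deceased: Yago and Diego. Their combined 1/6 is pooled and carried to generation 3.
At generation 3 (Mateo, Pilar, Catalina, Teodoro, Hugo) there are 5 shares of (1/6)/5 = 1/30 each.
Living: Mateo, Pilar, Catalina, Teodoro, and Hugo — each takes 1/30.

Alonso 1/12; Beatriz 1/4; Catalina 1/30; Hugo 1/30; Joaquin 1/12; Mateo 1/30; Octavio 1/4; Pilar 1/30; Ramiro 1/12; Soledad 1/12; Teodoro 1/30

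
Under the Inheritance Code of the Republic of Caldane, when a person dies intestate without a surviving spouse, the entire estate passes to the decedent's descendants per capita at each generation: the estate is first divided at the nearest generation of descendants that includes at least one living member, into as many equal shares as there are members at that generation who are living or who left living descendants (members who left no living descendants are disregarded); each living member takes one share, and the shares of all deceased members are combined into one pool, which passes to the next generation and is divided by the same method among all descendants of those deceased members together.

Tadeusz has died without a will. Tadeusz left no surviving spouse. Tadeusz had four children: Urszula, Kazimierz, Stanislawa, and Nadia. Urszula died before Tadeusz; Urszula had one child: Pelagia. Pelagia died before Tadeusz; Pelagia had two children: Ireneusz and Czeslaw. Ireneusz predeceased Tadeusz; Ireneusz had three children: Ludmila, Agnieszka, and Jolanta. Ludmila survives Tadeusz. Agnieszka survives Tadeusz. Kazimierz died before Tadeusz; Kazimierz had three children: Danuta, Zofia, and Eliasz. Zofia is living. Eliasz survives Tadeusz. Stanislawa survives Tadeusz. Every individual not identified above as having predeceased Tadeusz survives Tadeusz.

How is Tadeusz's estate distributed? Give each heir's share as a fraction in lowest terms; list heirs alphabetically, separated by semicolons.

There is no surviving spouse, so the entire estate passes to Tadeusz's descendants per capita at each generation.
At generation 1 (Urszula, Kazimierz, Stanislawa, Nadia) there are 4 shares of (1)/4 = 1/4 each.
Living: Stanislawa and Nadia — each takes 1/4.
Deceased: Urszula and Kazimierz. Their combined 1/2 is pooled and carried to generation 2.
At generation 2 (Pelagia, Danuta, Zofia, Eliasz) there are 4 shares of (1/2)/4 = 1/8 each.
Living: Danuta, Zofia, and Eliasz — each takes 1/8.
Deceased: Pelagia. That 1/8 share is carried to generation 3.
At generation 3 (Ireneusz, Czeslaw) there are 2 shares of (1/8)/2 = 1/16 each.
Living: Czeslaw — each takes 1/16.
Deceased: Ireneusz. That 1/16 share is carried to generation 4.
At generation 4 (Ludmila, Agnieszka, Jolanta) there are 3 shares of (1/16)/3 = 1/48 each.
Living: Ludmila, Agnieszka, and Jolanta — each takes 1/48.

Agnieszka 1/48; Czeslaw 1/16; Danuta 1/8; Eliasz 1/8; Jolanta 1/48; Ludmila 1/48; Nadia 1/4; Stanislawa 1/4; Zofia 1/8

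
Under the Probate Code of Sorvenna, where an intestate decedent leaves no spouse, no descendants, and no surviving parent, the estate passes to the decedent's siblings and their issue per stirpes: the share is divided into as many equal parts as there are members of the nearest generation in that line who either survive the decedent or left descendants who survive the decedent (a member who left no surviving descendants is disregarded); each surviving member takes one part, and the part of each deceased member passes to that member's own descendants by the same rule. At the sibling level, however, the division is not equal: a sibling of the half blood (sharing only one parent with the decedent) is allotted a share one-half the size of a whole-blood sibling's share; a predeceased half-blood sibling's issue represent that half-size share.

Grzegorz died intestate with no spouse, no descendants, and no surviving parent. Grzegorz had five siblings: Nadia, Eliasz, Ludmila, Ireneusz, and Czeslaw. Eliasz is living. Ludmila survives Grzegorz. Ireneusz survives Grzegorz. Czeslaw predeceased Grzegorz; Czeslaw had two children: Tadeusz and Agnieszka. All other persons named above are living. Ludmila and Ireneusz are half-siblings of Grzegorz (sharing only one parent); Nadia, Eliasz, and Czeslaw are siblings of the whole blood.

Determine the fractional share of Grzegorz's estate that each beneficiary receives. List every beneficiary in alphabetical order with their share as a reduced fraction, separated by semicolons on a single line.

Agnieszka 1/8; Eliasz 1/4; Ireneusz 1/8; Ludmila 1/8; Nadia 1/4; Tadeusz 1/8

No spouse, descendants, or parent survives, so the estate passes to Grzegorz's siblings per stirpes.
Half-blood siblings count for one-half the weight of whole-blood siblings at the initial division.
Dividing 1 in proportion to weights (total weight 4): Nadia (weight 1) → 1/4; Eliasz (weight 1) → 1/4; Ludmila (weight 1/2) → 1/8; Ireneusz (weight 1/2) → 1/8; Czeslaw (weight 1) → 1/4.
Nadia is living and takes 1/4.
Eliasz is living and takes 1/4.
Ludmila is living and takes 1/8.
Ireneusz is living and takes 1/8.
Czeslaw predeceased; the 1/4 allotted to Czeslaw's branch passes to Czeslaw's issue by representation.
The 1/4 is divided into 2 equal shares of 1/8 among Tadeusz, Agnieszka.
Tadeusz is living and takes 1/8.
Agnieszka is living and takes 1/8.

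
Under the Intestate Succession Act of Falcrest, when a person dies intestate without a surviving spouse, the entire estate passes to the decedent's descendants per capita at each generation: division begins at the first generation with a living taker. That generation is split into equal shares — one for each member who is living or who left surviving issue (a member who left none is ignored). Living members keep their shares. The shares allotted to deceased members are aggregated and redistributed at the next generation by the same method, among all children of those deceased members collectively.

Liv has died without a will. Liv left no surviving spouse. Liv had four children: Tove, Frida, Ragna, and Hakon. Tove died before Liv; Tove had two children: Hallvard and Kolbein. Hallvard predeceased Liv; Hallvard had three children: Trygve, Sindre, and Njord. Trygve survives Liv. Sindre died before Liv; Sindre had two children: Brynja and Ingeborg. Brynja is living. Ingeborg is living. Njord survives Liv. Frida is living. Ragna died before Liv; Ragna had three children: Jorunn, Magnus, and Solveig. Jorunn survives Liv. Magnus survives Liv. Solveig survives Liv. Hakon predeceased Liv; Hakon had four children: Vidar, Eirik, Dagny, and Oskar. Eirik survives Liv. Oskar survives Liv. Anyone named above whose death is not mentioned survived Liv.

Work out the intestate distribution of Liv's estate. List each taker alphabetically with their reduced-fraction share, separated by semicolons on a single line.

There is no surviving spouse, so the entire estate passes to Liv's descendants per capita at each generation.
At generation 1 (Tove, Frida, Ragna, Hakon) there are 4 shares of (1)/4 = 1/4 each.
Living: Frida — each takes 1/4.
Deceased: Tove, Ragna, and Hakon. Their combined 3/4 is pooled and carried to generation 2.
At generation 2 (Hallvard, Kolbein, Jorunn, Magnus, Solveig, Vidar, Eirik, Dagny, Oskar) there are 9 shares of (3/4)/9 = 1/12 each.
Living: Kolbein, Jorunn, Magnus, Solveig, Vidar, Eirik, Dagny, and Oskar — each takes 1/12.
Deceased: Hallvard. That 1/12 share is carried to generation 3.
At generation 3 (Trygve, Sindre, Njord) there are 3 shares of (1/12)/3 = 1/36 each.
Living: Trygve and Njord — each takes 1/36.
Deceased: Sindre. That 1/36 share is carried to generation 4.
At generation 4 (Brynja, Ingeborg) there are 2 shares of (1/36)/2 = 1/72 each.
Living: Brynja and Ingeborg — each takes 1/72.

Brynja 1/72; Dagny 1/12; Eirik 1/12; Frida 1/4; Ingeborg 1/72; Jorunn 1/12; Kolbein 1/12; Magnus 1/12; Njord 1/36; Oskar 1/12; Solveig 1/12; Trygve 1/36; Vidar 1/12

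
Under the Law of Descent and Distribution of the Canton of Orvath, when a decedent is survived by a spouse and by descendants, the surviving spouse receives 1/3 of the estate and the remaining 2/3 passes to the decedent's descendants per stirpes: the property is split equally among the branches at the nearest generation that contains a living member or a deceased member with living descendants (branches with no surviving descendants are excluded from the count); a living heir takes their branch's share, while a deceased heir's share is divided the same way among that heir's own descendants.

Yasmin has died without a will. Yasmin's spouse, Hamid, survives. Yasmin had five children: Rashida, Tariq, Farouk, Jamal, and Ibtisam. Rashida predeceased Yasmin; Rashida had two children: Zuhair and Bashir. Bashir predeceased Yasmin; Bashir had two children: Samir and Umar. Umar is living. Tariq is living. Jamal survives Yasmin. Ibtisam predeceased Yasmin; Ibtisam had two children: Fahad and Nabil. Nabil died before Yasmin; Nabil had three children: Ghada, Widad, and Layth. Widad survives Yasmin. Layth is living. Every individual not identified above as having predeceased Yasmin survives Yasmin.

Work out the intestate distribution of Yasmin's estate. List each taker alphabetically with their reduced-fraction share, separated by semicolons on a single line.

Hamid, as surviving spouse, takes 1/3.
The remaining 2/3 passes to Yasmin's descendants per stirpes.
The 2/3 is divided into 5 equal shares of 2/15 among Rashida, Tariq, Farouk, Jamal, Ibtisam.
Rashida predeceased; the 2/15 allotted to Rashida's branch passes to Rashida's issue by representation.
The 2/15 is divided into 2 equal shares of 1/15 among Zuhair, Bashir.
Zuhair is living and takes 1/15.
Bashir predeceased; the 1/15 allotted to Bashir's branch passes to Bashir's issue by representation.
The 1/15 is divided into 2 equal shares of 1/30 among Samir, Umar.
Samir is living and takes 1/30.
Umar is living and takes 1/30.
Tariq is living and takes 2/15.
Farouk is living and takes 2/15.
Jamal is living and takes 2/15.
Ibtisam predeceased; the 2/15 allotted to Ibtisam's branch passes to Ibtisam's issue by representation.
The 2/15 is divided into 2 equal shares of 1/15 among Fahad, Nabil.
Fahad is living and takes 1/15.
Nabil predeceased; the 1/15 allotted to Nabil's branch passes to Nabil's issue by representation.
The 1/15 is divided into 3 equal shares of 1/45 among Ghada, Widad, Layth.
Ghada is living and takes 1/45.
Widad is living and takes 1/45.
Layth is living and takes 1/45.

Fahad 1/15; Farouk 2/15; Ghada 1/45; Hamid 1/3; Jamal 2/15; Layth 1/45; Samir 1/30; Tariq 2/15; Umar 1/30; Widad 1/45; Zuhair 1/15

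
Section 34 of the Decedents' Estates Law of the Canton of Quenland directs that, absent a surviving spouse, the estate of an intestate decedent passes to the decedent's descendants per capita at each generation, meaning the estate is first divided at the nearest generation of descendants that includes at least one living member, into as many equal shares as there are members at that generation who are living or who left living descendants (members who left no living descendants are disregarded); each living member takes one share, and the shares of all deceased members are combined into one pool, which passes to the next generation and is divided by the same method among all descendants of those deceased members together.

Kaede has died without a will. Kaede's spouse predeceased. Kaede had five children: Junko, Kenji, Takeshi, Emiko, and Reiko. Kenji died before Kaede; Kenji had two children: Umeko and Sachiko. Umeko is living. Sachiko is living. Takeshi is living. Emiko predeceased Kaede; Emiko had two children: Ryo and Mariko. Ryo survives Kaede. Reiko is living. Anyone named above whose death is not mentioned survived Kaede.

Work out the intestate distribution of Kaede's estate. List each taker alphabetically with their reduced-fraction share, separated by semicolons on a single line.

Junko 1/5; Mariko 1/10; Reiko 1/5; Ryo 1/10; Sachiko 1/10; Takeshi 1/5; Umeko 1/10

There is no surviving spouse, so the entire estate passes to Kaede's descendants per capita at each generation.
At generation 1 (Junko, Kenji, Takeshi, Emiko, Reiko) there are 5 shares of (1)/5 = 1/5 each.
Living: Junko, Takeshi, and Reiko — each takes 1/5.
Deceased: Kenji and Emiko. Their combined 2/5 is pooled and carried to generation 2.
At generation 2 (Umeko, Sachiko, Ryo, Mariko) there are 4 shares of (2/5)/4 = 1/10 each.
Living: Umeko, Sachiko, Ryo, and Mariko — each takes 1/10.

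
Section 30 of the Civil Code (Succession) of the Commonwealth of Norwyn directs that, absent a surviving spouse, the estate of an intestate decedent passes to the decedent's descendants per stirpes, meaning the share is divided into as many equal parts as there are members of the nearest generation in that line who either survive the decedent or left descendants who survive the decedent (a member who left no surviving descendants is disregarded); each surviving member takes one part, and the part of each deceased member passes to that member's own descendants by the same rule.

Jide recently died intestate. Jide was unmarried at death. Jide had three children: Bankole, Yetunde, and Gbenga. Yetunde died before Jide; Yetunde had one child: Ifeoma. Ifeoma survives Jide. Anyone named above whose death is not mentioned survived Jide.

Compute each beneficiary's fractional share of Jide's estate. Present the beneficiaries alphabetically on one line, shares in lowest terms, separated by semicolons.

There is no surviving spouse, so the entire estate passes to Jide's descendants per stirpes.
The estate is divided into 3 equal shares of 1/3 among Bankole, Yetunde, Gbenga.
Bankole is living and takes 1/3.
Yetunde predeceased; the 1/3 allotted to Yetunde's branch passes to Yetunde's issue by representation.
Ifeoma is the sole taker at this level and receives the full 1/3.
Gbenga is living and takes 1/3.

Bankole 1/3; Gbenga 1/3; Ifeoma 1/3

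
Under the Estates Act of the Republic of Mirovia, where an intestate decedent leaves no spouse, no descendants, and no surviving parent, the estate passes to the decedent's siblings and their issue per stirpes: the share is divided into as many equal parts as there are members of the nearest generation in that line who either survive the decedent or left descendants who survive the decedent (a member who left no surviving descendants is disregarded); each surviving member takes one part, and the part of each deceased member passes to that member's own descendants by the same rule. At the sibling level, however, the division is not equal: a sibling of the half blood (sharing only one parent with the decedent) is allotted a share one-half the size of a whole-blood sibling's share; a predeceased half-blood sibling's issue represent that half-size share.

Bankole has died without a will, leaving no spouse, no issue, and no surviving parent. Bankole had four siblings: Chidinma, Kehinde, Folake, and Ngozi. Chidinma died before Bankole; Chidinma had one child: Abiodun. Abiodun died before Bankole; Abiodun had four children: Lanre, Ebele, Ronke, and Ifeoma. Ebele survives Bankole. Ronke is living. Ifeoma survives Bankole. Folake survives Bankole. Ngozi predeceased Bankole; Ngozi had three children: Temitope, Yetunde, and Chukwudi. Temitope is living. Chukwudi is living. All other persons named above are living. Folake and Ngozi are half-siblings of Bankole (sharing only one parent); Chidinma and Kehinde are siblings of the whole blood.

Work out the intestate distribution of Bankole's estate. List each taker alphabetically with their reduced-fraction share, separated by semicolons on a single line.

Chukwudi 1/18; Ebele 1/12; Folake 1/6; Ifeoma 1/12; Kehinde 1/3; Lanre 1/12; Ronke 1/12; Temitope 1/18; Yetunde 1/18

No spouse, descendants, or parent survives, so the estate passes to Bankole's siblings per stirpes.
Half-blood siblings count for one-half the weight of whole-blood siblings at the initial division.
Dividing 1 in proportion to weights (total weight 3): Chidinma (weight 1) → 1/3; Kehinde (weight 1) → 1/3; Folake (weight 1/2) → 1/6; Ngozi (weight 1/2) → 1/6.
Chidinma predeceased; the 1/3 allotted to Chidinma's branch passes to Chidinma's issue by representation.
Abiodun's line is the sole branch at this level, so the full 1/3 passes to Abiodun's issue by representation.
The 1/3 is divided into 4 equal shares of 1/12 among Lanre, Ebele, Ronke, Ifeoma.
Lanre is living and takes 1/12.
Ebele is living and takes 1/12.
Ronke is living and takes 1/12.
Ifeoma is living and takes 1/12.
Kehinde is living and takes 1/3.
Folake is living and takes 1/6.
Ngozi predeceased; the 1/6 allotted to Ngozi's branch passes to Ngozi's issue by representation.
The 1/6 is divided into 3 equal shares of 1/18 among Temitope, Yetunde, Chukwudi.
Temitope is living and takes 1/18.
Yetunde is living and takes 1/18.
Chukwudi is living and takes 1/18.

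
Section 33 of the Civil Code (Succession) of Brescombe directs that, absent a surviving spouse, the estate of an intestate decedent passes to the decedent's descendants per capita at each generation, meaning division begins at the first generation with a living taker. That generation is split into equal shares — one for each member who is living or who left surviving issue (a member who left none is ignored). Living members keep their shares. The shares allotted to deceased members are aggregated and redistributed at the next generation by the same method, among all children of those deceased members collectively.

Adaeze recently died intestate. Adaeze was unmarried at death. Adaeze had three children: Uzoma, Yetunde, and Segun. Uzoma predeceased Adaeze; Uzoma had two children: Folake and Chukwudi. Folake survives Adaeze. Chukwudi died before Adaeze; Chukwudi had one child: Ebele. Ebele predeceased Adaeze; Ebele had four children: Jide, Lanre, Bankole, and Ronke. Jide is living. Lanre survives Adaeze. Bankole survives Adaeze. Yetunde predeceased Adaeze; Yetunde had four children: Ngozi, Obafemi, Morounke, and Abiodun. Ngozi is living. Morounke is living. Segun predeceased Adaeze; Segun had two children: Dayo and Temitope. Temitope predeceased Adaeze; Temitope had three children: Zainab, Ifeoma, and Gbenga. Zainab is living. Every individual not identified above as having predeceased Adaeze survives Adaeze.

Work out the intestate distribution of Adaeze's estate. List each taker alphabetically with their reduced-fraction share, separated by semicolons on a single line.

There is no surviving spouse, so the entire estate passes to Adaeze's descendants per capita at each generation.
No one at generation 1 (Uzoma, Yetunde, Segun) is living; moving to the next generation.
At generation 2 (Folake, Chukwudi, Ngozi, Obafemi, Morounke, Abiodun, Dayo, Temitope) there are 8 shares of (1)/8 = 1/8 each.
Living: Folake, Ngozi, Obafemi, Morounke, Abiodun, and Dayo — each takes 1/8.
Deceased: Chukwudi and Temitope. Their combined 1/4 is pooled and carried to generation 3.
At generation 3 (Ebele, Zainab, Ifeoma, Gbenga) there are 4 shares of (1/4)/4 = 1/16 each.
Living: Zainab, Ifeoma, and Gbenga — each takes 1/16.
Deceased: Ebele. That 1/16 share is carried to generation 4.
At generation 4 (Jide, Lanre, Bankole, Ronke) there are 4 shares of (1/16)/4 = 1/64 each.
Living: Jide, Lanre, Bankole, and Ronke — each takes 1/64.

Abiodun 1/8; Bankole 1/64; Dayo 1/8; Folake 1/8; Gbenga 1/16; Ifeoma 1/16; Jide 1/64; Lanre 1/64; Morounke 1/8; Ngozi 1/8; Obafemi 1/8; Ronke 1/64; Zainab 1/16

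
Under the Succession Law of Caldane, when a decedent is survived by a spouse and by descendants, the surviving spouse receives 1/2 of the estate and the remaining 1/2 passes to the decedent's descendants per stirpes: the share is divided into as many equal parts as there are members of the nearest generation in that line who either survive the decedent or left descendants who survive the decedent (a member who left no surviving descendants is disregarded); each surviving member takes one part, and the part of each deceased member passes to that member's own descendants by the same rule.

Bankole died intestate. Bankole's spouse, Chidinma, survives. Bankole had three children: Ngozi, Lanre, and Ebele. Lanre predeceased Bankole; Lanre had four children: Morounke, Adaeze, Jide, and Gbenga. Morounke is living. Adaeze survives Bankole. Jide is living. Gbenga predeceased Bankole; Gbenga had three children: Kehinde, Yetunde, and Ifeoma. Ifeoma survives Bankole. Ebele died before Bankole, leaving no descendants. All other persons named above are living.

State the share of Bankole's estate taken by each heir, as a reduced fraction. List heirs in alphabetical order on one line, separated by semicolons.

Adaeze 1/16; Chidinma 1/2; Ifeoma 1/48; Jide 1/16; Kehinde 1/48; Morounke 1/16; Ngozi 1/4; Yetunde 1/48

Chidinma, as surviving spouse, takes 1/2.
The remaining 1/2 passes to Bankole's descendants per stirpes.
Ebele left no surviving issue, so that branch lapses and is disregarded.
The 1/2 is divided into 2 equal shares of 1/4 among Ngozi, Lanre.
Ngozi is living and takes 1/4.
Lanre predeceased; the 1/4 allotted to Lanre's branch passes to Lanre's issue by representation.
The 1/4 is divided into 4 equal shares of 1/16 among Morounke, Adaeze, Jide, Gbenga.
Morounke is living and takes 1/16.
Adaeze is living and takes 1/16.
Jide is living and takes 1/16.
Gbenga predeceased; the 1/16 allotted to Gbenga's branch passes to Gbenga's issue by representation.
The 1/16 is divided into 3 equal shares of 1/48 among Kehinde, Yetunde, Ifeoma.
Kehinde is living and takes 1/48.
Yetunde is living and takes 1/48.
Ifeoma is living and takes 1/48.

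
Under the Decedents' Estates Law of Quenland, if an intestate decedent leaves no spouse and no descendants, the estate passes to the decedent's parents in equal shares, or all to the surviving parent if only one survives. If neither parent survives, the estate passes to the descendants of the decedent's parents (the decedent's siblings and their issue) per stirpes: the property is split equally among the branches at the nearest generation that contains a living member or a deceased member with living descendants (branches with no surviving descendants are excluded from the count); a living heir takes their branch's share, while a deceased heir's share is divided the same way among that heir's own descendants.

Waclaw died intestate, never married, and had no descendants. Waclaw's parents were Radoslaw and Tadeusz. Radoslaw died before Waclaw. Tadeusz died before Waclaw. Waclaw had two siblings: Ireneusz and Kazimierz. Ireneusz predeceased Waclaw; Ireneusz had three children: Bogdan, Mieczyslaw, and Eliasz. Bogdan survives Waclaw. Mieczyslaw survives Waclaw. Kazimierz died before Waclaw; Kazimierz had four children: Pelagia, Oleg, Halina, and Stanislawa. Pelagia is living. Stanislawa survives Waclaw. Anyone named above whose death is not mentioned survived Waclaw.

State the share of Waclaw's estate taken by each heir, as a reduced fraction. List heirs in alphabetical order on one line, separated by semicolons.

Bogdan 1/6; Eliasz 1/6; Halina 1/8; Mieczyslaw 1/6; Oleg 1/8; Pelagia 1/8; Stanislawa 1/8

Neither parent survives and there are no descendants, so the estate passes to Waclaw's siblings and their issue per stirpes.
The estate is divided into 2 equal shares of 1/2 among Ireneusz, Kazimierz.
Ireneusz predeceased; the 1/2 allotted to Ireneusz's branch passes to Ireneusz's issue by representation.
The 1/2 is divided into 3 equal shares of 1/6 among Bogdan, Mieczyslaw, Eliasz.
Bogdan is living and takes 1/6.
Mieczyslaw is living and takes 1/6.
Eliasz is living and takes 1/6.
Kazimierz predeceased; the 1/2 allotted to Kazimierz's branch passes to Kazimierz's issue by representation.
The 1/2 is divided into 4 equal shares of 1/8 among Pelagia, Oleg, Halina, Stanislawa.
Pelagia is living and takes 1/8.
Oleg is living and takes 1/8.
Halina is living and takes 1/8.
Stanislawa is living and takes 1/8.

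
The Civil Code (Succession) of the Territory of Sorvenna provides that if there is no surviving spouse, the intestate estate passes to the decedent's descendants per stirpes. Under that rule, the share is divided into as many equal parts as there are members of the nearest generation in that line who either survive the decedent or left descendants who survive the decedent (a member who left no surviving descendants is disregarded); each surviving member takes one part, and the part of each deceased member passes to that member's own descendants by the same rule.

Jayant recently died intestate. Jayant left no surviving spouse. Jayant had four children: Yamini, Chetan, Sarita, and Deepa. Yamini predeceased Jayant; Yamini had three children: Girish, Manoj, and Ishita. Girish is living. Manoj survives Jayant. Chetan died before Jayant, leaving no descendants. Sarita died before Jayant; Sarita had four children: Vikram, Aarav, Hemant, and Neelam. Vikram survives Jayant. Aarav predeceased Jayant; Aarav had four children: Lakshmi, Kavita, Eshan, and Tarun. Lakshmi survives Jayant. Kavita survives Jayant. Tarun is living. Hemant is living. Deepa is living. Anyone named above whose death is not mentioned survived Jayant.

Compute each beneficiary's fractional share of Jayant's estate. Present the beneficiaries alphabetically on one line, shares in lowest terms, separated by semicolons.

There is no surviving spouse, so the entire estate passes to Jayant's descendants per stirpes.
Chetan left no surviving issue, so that branch lapses and is disregarded.
The estate is divided into 3 equal shares of 1/3 among Yamini, Sarita, Deepa.
Yamini predeceased; the 1/3 allotted to Yamini's branch passes to Yamini's issue by representation.
The 1/3 is divided into 3 equal shares of 1/9 among Girish, Manoj, Ishita.
Girish is living and takes 1/9.
Manoj is living and takes 1/9.
Ishita is living and takes 1/9.
Sarita predeceased; the 1/3 allotted to Sarita's branch passes to Sarita's issue by representation.
The 1/3 is divided into 4 equal shares of 1/12 among Vikram, Aarav, Hemant, Neelam.
Vikram is living and takes 1/12.
Aarav predeceased; the 1/12 allotted to Aarav's branch passes to Aarav's issue by representation.
The 1/12 is divided into 4 equal shares of 1/48 among Lakshmi, Kavita, Eshan, Tarun.
Lakshmi is living and takes 1/48.
Kavita is living and takes 1/48.
Eshan is living and takes 1/48.
Tarun is living and takes 1/48.
Hemant is living and takes 1/12.
Neelam is living and takes 1/12.
Deepa is living and takes 1/3.

Deepa 1/3; Eshan 1/48; Girish 1/9; Hemant 1/12; Ishita 1/9; Kavita 1/48; Lakshmi 1/48; Manoj 1/9; Neelam 1/12; Tarun 1/48; Vikram 1/12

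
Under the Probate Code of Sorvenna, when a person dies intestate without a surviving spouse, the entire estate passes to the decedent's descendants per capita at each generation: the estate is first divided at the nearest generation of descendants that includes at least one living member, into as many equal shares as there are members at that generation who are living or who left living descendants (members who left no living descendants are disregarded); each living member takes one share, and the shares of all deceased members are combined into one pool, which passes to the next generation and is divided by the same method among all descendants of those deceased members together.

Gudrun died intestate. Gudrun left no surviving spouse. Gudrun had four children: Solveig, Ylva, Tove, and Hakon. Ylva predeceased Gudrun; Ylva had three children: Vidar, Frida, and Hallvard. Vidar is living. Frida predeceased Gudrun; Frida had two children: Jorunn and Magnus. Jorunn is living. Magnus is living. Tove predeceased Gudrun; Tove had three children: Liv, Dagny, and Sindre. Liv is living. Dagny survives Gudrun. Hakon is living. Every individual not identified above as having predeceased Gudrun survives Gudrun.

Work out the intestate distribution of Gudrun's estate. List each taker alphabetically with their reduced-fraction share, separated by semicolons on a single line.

Dagny 1/12; Hakon 1/4; Hallvard 1/12; Jorunn 1/24; Liv 1/12; Magnus 1/24; Sindre 1/12; Solveig 1/4; Vidar 1/12

There is no surviving spouse, so the entire estate passes to Gudrun's descendants per capita at each generation.
At generation 1 (Solveig, Ylva, Tove, Hakon) there are 4 shares of (1)/4 = 1/4 each.
Living: Solveig and Hakon — each takes 1/4.
Deceased: Ylva and Tove. Their combined 1/2 is pooled and carried to generation 2.
At generation 2 (Vidar, Frida, Hallvard, Liv, Dagny, Sindre) there are 6 shares of (1/2)/6 = 1/12 each.
Living: Vidar, Hallvard, Liv, Dagny, and Sindre — each takes 1/12.
Deceased: Frida. That 1/12 share is carried to generation 3.
At generation 3 (Jorunn, Magnus) there are 2 shares of (1/12)/2 = 1/24 each.
Living: Jorunn and Magnus — each takes 1/24.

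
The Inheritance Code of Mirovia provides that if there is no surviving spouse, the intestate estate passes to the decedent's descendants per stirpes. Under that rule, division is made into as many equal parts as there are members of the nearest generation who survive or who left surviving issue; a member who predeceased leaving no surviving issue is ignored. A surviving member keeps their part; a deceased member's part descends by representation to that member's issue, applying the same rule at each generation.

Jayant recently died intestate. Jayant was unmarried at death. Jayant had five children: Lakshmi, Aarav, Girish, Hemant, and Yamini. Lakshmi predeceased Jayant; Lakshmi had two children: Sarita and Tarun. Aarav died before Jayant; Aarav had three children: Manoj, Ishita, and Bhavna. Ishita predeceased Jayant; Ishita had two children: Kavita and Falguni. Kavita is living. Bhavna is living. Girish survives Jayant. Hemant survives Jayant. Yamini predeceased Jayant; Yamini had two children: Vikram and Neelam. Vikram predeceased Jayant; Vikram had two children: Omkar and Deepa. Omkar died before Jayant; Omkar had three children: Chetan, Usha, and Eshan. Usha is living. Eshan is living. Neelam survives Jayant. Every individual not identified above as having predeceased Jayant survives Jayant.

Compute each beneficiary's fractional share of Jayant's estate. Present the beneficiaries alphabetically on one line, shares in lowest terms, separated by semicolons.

There is no surviving spouse, so the entire estate passes to Jayant's descendants per stirpes.
The estate is divided into 5 equal shares of 1/5 among Lakshmi, Aarav, Girish, Hemant, Yamini.
Lakshmi predeceased; the 1/5 allotted to Lakshmi's branch passes to Lakshmi's issue by representation.
The 1/5 is divided into 2 equal shares of 1/10 among Sarita, Tarun.
Sarita is living and takes 1/10.
Tarun is living and takes 1/10.
Aarav predeceased; the 1/5 allotted to Aarav's branch passes to Aarav's issue by representation.
The 1/5 is divided into 3 equal shares of 1/15 among Manoj, Ishita, Bhavna.
Manoj is living and takes 1/15.
Ishita predeceased; the 1/15 allotted to Ishita's branch passes to Ishita's issue by representation.
The 1/15 is divided into 2 equal shares of 1/30 among Kavita, Falguni.
Kavita is living and takes 1/30.
Falguni is living and takes 1/30.
Bhavna is living and takes 1/15.
Girish is living and takes 1/5.
Hemant is living and takes 1/5.
Yamini predeceased; the 1/5 allotted to Yamini's branch passes to Yamini's issue by representation.
The 1/5 is divided into 2 equal shares of 1/10 among Vikram, Neelam.
Vikram predeceased; the 1/10 allotted to Vikram's branch passes to Vikram's issue by representation.
The 1/10 is divided into 2 equal shares of 1/20 among Omkar, Deepa.
Omkar predeceased; the 1/20 allotted to Omkar's branch passes to Omkar's issue by representation.
The 1/20 is divided into 3 equal shares of 1/60 among Chetan, Usha, Eshan.
Chetan is living and takes 1/60.
Usha is living and takes 1/60.
Eshan is living and takes 1/60.
Deepa is living and takes 1/20.
Neelam is living and takes 1/10.

Bhavna 1/15; Chetan 1/60; Deepa 1/20; Eshan 1/60; Falguni 1/30; Girish 1/5; Hemant 1/5; Kavita 1/30; Manoj 1/15; Neelam 1/10; Sarita 1/10; Tarun 1/10; Usha 1/60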